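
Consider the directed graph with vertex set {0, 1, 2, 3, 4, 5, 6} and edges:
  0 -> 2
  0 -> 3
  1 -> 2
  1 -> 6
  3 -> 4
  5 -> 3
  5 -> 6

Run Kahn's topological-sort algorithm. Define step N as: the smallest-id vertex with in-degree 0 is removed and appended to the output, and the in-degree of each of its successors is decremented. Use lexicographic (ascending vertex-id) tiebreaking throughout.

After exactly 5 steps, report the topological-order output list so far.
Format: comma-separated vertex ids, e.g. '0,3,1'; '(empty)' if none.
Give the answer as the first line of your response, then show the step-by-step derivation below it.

0,1,2,5,3

step 1: output 0; order=[0]; indeg=(0,0,1,1,1,0,2)
step 2: output 1; order=[0,1]; indeg=(0,0,0,1,1,0,1)
step 3: output 2; order=[0,1,2]; indeg=(0,0,0,1,1,0,1)
step 4: output 5; order=[0,1,2,5]; indeg=(0,0,0,0,1,0,0)
step 5: output 3; order=[0,1,2,5,3]; indeg=(0,0,0,0,0,0,0)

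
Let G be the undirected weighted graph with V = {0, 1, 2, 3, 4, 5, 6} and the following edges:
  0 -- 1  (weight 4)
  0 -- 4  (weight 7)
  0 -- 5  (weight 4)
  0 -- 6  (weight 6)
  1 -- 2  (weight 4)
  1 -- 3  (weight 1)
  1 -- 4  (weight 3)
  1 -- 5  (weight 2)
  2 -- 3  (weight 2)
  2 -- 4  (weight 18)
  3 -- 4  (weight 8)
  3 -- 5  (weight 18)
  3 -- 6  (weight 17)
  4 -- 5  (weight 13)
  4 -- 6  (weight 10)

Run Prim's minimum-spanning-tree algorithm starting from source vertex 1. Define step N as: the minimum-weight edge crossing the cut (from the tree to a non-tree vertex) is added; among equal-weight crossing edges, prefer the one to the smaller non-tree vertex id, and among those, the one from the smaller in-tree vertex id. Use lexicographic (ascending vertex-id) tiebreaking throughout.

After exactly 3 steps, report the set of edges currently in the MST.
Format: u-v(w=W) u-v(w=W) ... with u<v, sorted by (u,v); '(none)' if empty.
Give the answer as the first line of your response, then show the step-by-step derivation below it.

1-3(w=1) 1-5(w=2) 2-3(w=2)

step 1: add edge 1-3 (w=1); MST = {1-3(w=1)}
step 2: add edge 2-3 (w=2); MST = {1-3(w=1) 2-3(w=2)}
step 3: add edge 1-5 (w=2); MST = {1-3(w=1) 1-5(w=2) 2-3(w=2)}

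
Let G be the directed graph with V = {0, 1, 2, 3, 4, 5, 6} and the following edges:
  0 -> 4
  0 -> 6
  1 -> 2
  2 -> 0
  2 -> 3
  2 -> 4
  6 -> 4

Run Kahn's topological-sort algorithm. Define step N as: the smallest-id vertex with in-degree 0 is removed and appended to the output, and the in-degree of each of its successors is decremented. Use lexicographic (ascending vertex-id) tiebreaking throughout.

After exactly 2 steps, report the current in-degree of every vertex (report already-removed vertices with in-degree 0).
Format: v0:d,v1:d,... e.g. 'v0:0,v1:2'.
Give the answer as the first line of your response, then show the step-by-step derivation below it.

v0:0,v1:0,v2:0,v3:0,v4:2,v5:0,v6:1

step 1: output 1; order=[1]; indeg=(1,0,0,1,3,0,1)
step 2: output 2; order=[1,2]; indeg=(0,0,0,0,2,0,1)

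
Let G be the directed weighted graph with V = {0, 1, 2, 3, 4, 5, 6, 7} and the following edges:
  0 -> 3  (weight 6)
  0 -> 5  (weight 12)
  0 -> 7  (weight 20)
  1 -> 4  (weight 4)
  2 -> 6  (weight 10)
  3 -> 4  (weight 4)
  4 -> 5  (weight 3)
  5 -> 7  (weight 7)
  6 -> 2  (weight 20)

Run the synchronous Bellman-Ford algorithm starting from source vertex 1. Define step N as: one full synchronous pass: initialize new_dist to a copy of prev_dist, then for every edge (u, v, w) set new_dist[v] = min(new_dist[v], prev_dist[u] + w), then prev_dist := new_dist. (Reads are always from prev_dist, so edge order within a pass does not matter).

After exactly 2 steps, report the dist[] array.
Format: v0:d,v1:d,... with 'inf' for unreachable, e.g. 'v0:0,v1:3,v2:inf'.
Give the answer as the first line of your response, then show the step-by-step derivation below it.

v0:inf,v1:0,v2:inf,v3:inf,v4:4,v5:7,v6:inf,v7:inf

step 1: dist = v0:inf,v1:0,v2:inf,v3:inf,v4:4,v5:inf,v6:inf,v7:inf
step 2: dist = v0:inf,v1:0,v2:inf,v3:inf,v4:4,v5:7,v6:inf,v7:inf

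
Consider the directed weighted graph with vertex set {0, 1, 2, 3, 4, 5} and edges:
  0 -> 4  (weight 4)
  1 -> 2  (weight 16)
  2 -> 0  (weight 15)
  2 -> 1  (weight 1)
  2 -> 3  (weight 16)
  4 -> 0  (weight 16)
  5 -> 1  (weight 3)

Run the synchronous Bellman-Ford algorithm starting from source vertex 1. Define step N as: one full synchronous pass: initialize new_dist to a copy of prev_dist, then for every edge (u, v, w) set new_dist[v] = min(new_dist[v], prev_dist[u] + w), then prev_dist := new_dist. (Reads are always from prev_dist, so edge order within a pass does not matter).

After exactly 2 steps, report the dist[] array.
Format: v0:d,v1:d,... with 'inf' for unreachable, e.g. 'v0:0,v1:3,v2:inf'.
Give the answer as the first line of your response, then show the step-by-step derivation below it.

v0:31,v1:0,v2:16,v3:32,v4:inf,v5:inf

step 1: dist = v0:inf,v1:0,v2:16,v3:inf,v4:inf,v5:inf
step 2: dist = v0:31,v1:0,v2:16,v3:32,v4:inf,v5:inf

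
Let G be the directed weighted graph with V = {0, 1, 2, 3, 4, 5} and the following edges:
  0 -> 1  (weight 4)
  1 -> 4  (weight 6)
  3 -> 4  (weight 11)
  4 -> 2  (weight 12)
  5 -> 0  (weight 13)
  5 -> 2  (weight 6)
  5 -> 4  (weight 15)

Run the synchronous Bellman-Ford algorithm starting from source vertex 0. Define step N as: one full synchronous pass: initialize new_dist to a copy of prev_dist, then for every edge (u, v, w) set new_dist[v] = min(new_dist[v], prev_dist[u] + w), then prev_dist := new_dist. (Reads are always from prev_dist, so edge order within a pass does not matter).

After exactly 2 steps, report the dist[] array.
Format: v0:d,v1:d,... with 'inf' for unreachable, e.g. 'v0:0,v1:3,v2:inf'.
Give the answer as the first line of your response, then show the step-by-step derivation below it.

v0:0,v1:4,v2:inf,v3:inf,v4:10,v5:inf

step 1: dist = v0:0,v1:4,v2:inf,v3:inf,v4:inf,v5:inf
step 2: dist = v0:0,v1:4,v2:inf,v3:inf,v4:10,v5:inf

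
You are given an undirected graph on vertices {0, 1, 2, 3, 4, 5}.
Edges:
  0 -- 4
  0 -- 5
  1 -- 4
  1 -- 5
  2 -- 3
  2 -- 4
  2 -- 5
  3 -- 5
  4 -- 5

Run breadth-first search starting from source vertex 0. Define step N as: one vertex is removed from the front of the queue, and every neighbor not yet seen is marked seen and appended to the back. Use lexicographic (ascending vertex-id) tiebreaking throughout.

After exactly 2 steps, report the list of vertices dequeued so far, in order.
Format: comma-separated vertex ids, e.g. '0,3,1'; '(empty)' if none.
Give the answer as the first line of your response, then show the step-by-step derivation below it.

0,4

step 1: dequeue 0; queue=[4,5]; order=0
step 2: dequeue 4; queue=[5,1,2]; order=0,4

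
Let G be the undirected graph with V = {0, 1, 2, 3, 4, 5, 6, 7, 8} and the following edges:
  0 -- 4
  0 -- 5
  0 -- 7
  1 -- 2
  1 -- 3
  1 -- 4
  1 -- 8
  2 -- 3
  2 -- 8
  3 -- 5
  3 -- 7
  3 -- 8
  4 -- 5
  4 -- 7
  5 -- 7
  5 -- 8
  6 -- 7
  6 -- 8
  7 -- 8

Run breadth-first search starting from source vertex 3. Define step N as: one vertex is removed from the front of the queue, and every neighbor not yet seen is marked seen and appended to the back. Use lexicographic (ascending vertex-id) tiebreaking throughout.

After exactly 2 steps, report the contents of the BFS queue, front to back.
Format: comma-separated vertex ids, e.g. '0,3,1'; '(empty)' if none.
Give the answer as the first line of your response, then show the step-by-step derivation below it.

2,5,7,8,4

step 1: dequeue 3; queue=[1,2,5,7,8]; order=3
step 2: dequeue 1; queue=[2,5,7,8,4]; order=3,1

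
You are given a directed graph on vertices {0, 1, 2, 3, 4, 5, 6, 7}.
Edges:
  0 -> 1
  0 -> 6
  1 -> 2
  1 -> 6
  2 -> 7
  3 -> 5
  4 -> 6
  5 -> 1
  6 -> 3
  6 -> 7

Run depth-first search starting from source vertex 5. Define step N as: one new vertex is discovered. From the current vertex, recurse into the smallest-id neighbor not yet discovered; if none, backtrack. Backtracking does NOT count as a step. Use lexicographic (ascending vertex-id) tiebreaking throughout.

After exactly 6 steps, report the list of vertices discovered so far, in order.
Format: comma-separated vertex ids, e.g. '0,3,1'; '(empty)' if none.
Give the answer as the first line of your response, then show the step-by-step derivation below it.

5,1,2,7,6,3

step 1: discover 5; path=5; order=5
step 2: discover 1; path=5>1; order=5,1
step 3: discover 2; path=5>1>2; order=5,1,2
step 4: discover 7; path=5>1>2>7; order=5,1,2,7
step 5: discover 6; path=5>1>6; order=5,1,2,7,6
step 6: discover 3; path=5>1>6>3; order=5,1,2,7,6,3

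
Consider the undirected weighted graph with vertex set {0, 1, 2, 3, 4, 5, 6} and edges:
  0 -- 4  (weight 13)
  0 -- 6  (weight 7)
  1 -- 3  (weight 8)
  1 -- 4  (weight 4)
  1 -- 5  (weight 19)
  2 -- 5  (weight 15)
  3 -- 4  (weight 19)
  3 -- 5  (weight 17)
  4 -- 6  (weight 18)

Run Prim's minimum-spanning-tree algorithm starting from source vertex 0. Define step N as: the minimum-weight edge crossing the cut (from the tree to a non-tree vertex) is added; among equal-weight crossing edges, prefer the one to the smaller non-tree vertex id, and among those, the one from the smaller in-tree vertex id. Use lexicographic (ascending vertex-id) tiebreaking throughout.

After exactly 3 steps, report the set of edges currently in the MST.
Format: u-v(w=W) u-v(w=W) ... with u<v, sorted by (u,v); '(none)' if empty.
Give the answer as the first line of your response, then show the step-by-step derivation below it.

0-4(w=13) 0-6(w=7) 1-4(w=4)

step 1: add edge 0-6 (w=7); MST = {0-6(w=7)}
step 2: add edge 0-4 (w=13); MST = {0-4(w=13) 0-6(w=7)}
step 3: add edge 1-4 (w=4); MST = {0-4(w=13) 0-6(w=7) 1-4(w=4)}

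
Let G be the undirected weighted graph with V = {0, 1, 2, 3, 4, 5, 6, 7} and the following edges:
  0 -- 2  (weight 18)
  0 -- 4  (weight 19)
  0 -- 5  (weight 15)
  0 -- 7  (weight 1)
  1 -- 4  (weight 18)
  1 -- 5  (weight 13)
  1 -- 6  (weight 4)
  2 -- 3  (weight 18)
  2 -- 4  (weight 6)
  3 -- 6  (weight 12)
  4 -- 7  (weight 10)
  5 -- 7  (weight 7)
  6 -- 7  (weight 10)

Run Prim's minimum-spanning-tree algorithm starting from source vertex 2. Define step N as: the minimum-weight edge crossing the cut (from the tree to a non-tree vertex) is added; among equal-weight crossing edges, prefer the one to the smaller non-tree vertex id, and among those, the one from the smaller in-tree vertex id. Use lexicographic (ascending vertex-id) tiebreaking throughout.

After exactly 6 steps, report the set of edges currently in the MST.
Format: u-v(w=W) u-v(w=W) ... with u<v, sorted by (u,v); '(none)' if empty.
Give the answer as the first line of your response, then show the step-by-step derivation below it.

0-7(w=1) 1-6(w=4) 2-4(w=6) 4-7(w=10) 5-7(w=7) 6-7(w=10)

step 1: add edge 2-4 (w=6); MST = {2-4(w=6)}
step 2: add edge 4-7 (w=10); MST = {2-4(w=6) 4-7(w=10)}
step 3: add edge 0-7 (w=1); MST = {0-7(w=1) 2-4(w=6) 4-7(w=10)}
step 4: add edge 5-7 (w=7); MST = {0-7(w=1) 2-4(w=6) 4-7(w=10) 5-7(w=7)}
step 5: add edge 6-7 (w=10); MST = {0-7(w=1) 2-4(w=6) 4-7(w=10) 5-7(w=7) 6-7(w=10)}
step 6: add edge 1-6 (w=4); MST = {0-7(w=1) 1-6(w=4) 2-4(w=6) 4-7(w=10) 5-7(w=7) 6-7(w=10)}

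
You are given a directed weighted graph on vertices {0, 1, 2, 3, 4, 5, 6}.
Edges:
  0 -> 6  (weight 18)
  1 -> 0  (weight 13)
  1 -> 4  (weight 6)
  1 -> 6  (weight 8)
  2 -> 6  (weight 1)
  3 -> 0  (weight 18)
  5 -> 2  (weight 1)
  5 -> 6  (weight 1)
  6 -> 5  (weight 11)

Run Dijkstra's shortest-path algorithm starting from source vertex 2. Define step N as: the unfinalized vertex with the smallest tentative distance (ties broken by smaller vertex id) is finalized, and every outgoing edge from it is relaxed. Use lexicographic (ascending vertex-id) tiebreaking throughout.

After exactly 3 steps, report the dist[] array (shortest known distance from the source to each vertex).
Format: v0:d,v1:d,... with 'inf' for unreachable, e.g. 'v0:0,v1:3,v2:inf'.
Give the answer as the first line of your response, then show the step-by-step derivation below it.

v0:inf,v1:inf,v2:0,v3:inf,v4:inf,v5:12,v6:1

step 1: dist = v0:inf,v1:inf,v2:0,v3:inf,v4:inf,v5:inf,v6:1
step 2: dist = v0:inf,v1:inf,v2:0,v3:inf,v4:inf,v5:12,v6:1
step 3: dist = v0:inf,v1:inf,v2:0,v3:inf,v4:inf,v5:12,v6:1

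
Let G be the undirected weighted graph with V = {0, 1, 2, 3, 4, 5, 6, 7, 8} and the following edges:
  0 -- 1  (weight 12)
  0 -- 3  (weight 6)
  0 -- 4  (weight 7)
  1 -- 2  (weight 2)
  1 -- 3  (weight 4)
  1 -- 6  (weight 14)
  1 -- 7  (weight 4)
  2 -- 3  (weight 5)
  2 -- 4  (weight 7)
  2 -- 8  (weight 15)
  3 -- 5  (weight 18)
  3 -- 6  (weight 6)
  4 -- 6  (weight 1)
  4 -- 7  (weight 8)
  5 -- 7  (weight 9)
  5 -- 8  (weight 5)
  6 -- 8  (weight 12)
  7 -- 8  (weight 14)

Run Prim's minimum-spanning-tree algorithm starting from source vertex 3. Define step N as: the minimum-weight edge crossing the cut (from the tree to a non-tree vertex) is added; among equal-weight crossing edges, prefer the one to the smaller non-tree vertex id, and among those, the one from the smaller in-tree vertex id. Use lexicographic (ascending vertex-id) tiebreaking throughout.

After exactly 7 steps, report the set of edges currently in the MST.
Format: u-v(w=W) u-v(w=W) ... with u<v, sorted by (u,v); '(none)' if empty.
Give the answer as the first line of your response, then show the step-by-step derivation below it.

0-3(w=6) 1-2(w=2) 1-3(w=4) 1-7(w=4) 3-6(w=6) 4-6(w=1) 5-7(w=9)

step 1: add edge 1-3 (w=4); MST = {1-3(w=4)}
step 2: add edge 1-2 (w=2); MST = {1-2(w=2) 1-3(w=4)}
step 3: add edge 1-7 (w=4); MST = {1-2(w=2) 1-3(w=4) 1-7(w=4)}
step 4: add edge 0-3 (w=6); MST = {0-3(w=6) 1-2(w=2) 1-3(w=4) 1-7(w=4)}
step 5: add edge 3-6 (w=6); MST = {0-3(w=6) 1-2(w=2) 1-3(w=4) 1-7(w=4) 3-6(w=6)}
step 6: add edge 4-6 (w=1); MST = {0-3(w=6) 1-2(w=2) 1-3(w=4) 1-7(w=4) 3-6(w=6) 4-6(w=1)}
step 7: add edge 5-7 (w=9); MST = {0-3(w=6) 1-2(w=2) 1-3(w=4) 1-7(w=4) 3-6(w=6) 4-6(w=1) 5-7(w=9)}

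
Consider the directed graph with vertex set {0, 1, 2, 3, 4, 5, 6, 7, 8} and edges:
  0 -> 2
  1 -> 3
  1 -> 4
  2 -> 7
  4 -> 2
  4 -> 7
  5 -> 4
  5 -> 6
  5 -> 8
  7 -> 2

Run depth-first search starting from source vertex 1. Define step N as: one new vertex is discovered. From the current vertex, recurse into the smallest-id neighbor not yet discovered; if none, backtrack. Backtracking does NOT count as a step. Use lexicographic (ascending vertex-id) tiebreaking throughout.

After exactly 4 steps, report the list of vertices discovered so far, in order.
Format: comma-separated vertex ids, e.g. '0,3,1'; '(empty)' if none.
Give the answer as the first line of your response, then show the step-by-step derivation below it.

1,3,4,2

step 1: discover 1; path=1; order=1
step 2: discover 3; path=1>3; order=1,3
step 3: discover 4; path=1>4; order=1,3,4
step 4: discover 2; path=1>4>2; order=1,3,4,2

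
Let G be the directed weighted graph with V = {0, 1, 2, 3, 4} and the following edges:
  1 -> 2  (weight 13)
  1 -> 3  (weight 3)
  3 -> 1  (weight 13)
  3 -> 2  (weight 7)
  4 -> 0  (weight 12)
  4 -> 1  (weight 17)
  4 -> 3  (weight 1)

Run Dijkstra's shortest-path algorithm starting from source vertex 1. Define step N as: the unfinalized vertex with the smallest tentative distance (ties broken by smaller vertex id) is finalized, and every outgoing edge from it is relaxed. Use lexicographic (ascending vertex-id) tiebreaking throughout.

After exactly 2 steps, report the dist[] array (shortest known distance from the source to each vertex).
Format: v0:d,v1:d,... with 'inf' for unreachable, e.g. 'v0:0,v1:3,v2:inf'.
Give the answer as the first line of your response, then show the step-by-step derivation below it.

v0:inf,v1:0,v2:10,v3:3,v4:inf

step 1: dist = v0:inf,v1:0,v2:13,v3:3,v4:inf
step 2: dist = v0:inf,v1:0,v2:10,v3:3,v4:inf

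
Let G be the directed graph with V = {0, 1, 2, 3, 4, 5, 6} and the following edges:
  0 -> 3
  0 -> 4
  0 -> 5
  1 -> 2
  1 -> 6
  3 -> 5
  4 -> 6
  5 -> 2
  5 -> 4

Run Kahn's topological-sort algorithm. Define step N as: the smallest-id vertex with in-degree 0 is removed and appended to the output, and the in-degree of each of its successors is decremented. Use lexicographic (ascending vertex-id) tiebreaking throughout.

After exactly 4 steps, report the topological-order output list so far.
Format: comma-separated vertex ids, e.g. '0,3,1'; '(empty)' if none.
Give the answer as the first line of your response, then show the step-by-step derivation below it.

0,1,3,5

step 1: output 0; order=[0]; indeg=(0,0,2,0,1,1,2)
step 2: output 1; order=[0,1]; indeg=(0,0,1,0,1,1,1)
step 3: output 3; order=[0,1,3]; indeg=(0,0,1,0,1,0,1)
step 4: output 5; order=[0,1,3,5]; indeg=(0,0,0,0,0,0,1)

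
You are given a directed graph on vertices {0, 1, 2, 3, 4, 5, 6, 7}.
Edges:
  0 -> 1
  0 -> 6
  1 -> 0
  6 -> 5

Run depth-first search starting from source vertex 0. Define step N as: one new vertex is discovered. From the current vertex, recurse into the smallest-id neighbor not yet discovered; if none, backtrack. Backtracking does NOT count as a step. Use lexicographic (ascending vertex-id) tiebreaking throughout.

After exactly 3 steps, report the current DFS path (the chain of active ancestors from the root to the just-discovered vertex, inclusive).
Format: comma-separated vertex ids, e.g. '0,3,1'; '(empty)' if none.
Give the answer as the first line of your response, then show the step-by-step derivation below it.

0,6

step 1: discover 0; path=0; order=0
step 2: discover 1; path=0>1; order=0,1
step 3: discover 6; path=0>6; order=0,1,6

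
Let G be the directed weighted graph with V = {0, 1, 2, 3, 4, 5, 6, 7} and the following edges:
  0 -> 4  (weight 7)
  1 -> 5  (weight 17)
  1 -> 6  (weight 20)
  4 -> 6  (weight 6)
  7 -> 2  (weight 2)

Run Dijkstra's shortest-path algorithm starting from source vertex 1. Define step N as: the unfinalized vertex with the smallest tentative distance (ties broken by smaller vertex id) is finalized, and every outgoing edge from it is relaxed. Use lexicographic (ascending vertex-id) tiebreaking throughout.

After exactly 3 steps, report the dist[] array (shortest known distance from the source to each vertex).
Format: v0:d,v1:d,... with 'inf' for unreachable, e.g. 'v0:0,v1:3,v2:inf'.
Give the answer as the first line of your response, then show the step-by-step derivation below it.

v0:inf,v1:0,v2:inf,v3:inf,v4:inf,v5:17,v6:20,v7:inf

step 1: dist = v0:inf,v1:0,v2:inf,v3:inf,v4:inf,v5:17,v6:20,v7:inf
step 2: dist = v0:inf,v1:0,v2:inf,v3:inf,v4:inf,v5:17,v6:20,v7:inf
step 3: dist = v0:inf,v1:0,v2:inf,v3:inf,v4:inf,v5:17,v6:20,v7:inf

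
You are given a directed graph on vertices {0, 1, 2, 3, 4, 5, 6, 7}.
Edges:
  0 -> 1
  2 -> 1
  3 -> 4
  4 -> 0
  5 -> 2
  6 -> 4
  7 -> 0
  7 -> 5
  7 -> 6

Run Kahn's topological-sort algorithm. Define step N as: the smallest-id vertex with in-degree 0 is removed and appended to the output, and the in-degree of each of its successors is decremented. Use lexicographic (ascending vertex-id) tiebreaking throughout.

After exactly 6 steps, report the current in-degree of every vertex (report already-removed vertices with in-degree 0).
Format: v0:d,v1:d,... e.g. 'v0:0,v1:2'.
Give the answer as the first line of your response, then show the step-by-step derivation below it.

v0:0,v1:1,v2:0,v3:0,v4:0,v5:0,v6:0,v7:0

step 1: output 3; order=[3]; indeg=(2,2,1,0,1,1,1,0)
step 2: output 7; order=[3,7]; indeg=(1,2,1,0,1,0,0,0)
step 3: output 5; order=[3,7,5]; indeg=(1,2,0,0,1,0,0,0)
step 4: output 2; order=[3,7,5,2]; indeg=(1,1,0,0,1,0,0,0)
step 5: output 6; order=[3,7,5,2,6]; indeg=(1,1,0,0,0,0,0,0)
step 6: output 4; order=[3,7,5,2,6,4]; indeg=(0,1,0,0,0,0,0,0)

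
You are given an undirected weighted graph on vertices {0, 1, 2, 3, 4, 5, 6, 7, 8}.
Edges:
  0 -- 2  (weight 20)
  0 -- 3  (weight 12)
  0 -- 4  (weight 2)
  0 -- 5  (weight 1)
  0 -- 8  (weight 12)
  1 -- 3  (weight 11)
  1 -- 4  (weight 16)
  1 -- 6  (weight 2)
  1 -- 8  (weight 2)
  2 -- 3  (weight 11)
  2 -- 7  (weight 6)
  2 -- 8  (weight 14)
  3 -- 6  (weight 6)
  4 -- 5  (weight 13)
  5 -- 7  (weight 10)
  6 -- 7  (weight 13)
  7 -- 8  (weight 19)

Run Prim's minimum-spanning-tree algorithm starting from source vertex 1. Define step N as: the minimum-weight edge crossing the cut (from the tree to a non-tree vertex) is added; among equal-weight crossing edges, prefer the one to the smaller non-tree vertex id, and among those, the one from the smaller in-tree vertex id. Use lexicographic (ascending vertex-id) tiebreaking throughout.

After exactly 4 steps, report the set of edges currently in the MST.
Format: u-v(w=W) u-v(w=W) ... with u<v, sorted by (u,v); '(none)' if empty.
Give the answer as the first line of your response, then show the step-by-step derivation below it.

1-6(w=2) 1-8(w=2) 2-3(w=11) 3-6(w=6)

step 1: add edge 1-6 (w=2); MST = {1-6(w=2)}
step 2: add edge 1-8 (w=2); MST = {1-6(w=2) 1-8(w=2)}
step 3: add edge 3-6 (w=6); MST = {1-6(w=2) 1-8(w=2) 3-6(w=6)}
step 4: add edge 2-3 (w=11); MST = {1-6(w=2) 1-8(w=2) 2-3(w=11) 3-6(w=6)}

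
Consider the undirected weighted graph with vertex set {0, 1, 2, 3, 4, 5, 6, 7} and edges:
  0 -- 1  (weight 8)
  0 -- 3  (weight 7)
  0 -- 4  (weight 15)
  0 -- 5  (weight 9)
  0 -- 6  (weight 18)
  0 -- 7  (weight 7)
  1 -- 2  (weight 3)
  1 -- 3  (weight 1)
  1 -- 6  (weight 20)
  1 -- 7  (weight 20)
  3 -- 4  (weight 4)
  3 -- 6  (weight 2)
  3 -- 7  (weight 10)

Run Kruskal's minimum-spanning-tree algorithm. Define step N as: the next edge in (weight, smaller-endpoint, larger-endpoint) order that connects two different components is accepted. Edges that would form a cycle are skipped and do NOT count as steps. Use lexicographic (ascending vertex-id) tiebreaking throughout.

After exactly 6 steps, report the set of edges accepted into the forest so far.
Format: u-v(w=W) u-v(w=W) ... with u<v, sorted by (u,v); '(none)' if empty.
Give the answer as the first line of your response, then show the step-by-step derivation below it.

0-3(w=7) 0-7(w=7) 1-2(w=3) 1-3(w=1) 3-4(w=4) 3-6(w=2)

step 1: add edge 1-3 (w=1); MST = {1-3(w=1)}
step 2: add edge 3-6 (w=2); MST = {1-3(w=1) 3-6(w=2)}
step 3: add edge 1-2 (w=3); MST = {1-2(w=3) 1-3(w=1) 3-6(w=2)}
step 4: add edge 3-4 (w=4); MST = {1-2(w=3) 1-3(w=1) 3-4(w=4) 3-6(w=2)}
step 5: add edge 0-3 (w=7); MST = {0-3(w=7) 1-2(w=3) 1-3(w=1) 3-4(w=4) 3-6(w=2)}
step 6: add edge 0-7 (w=7); MST = {0-3(w=7) 0-7(w=7) 1-2(w=3) 1-3(w=1) 3-4(w=4) 3-6(w=2)}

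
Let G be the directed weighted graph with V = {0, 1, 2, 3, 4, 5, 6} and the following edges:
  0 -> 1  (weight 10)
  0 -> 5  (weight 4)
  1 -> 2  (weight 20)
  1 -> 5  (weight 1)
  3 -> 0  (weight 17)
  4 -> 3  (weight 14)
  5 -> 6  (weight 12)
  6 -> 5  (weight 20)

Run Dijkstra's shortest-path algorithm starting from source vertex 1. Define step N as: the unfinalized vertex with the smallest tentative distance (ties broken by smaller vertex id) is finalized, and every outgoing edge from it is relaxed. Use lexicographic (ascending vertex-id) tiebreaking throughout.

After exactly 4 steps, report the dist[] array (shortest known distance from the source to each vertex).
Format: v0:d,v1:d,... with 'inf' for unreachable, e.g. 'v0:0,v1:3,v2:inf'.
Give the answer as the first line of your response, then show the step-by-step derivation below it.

v0:inf,v1:0,v2:20,v3:inf,v4:inf,v5:1,v6:13

step 1: dist = v0:inf,v1:0,v2:20,v3:inf,v4:inf,v5:1,v6:inf
step 2: dist = v0:inf,v1:0,v2:20,v3:inf,v4:inf,v5:1,v6:13
step 3: dist = v0:inf,v1:0,v2:20,v3:inf,v4:inf,v5:1,v6:13
step 4: dist = v0:inf,v1:0,v2:20,v3:inf,v4:inf,v5:1,v6:13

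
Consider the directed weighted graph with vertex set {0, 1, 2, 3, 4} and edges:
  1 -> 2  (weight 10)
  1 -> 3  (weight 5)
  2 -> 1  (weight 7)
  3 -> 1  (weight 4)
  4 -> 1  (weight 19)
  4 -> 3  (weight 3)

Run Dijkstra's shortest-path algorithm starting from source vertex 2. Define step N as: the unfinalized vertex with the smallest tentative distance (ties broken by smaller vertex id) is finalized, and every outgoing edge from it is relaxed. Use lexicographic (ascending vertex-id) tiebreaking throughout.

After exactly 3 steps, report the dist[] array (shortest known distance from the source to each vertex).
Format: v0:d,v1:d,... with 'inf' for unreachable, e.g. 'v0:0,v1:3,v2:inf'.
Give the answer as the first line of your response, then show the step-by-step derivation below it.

v0:inf,v1:7,v2:0,v3:12,v4:inf

step 1: dist = v0:inf,v1:7,v2:0,v3:inf,v4:inf
step 2: dist = v0:inf,v1:7,v2:0,v3:12,v4:inf
step 3: dist = v0:inf,v1:7,v2:0,v3:12,v4:inf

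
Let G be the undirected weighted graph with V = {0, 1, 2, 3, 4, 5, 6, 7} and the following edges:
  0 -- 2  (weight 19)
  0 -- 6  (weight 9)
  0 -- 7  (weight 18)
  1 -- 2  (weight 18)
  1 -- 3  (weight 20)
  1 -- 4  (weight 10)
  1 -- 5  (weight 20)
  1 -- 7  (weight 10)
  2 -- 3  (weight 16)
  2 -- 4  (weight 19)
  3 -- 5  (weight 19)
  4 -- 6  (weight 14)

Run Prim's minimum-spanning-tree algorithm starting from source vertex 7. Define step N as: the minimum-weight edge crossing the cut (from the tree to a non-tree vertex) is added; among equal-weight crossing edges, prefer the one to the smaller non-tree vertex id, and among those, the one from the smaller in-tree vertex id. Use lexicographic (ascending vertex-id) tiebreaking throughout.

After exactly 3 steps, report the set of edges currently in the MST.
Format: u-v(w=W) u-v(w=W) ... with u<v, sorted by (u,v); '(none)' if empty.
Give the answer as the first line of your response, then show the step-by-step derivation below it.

1-4(w=10) 1-7(w=10) 4-6(w=14)

step 1: add edge 1-7 (w=10); MST = {1-7(w=10)}
step 2: add edge 1-4 (w=10); MST = {1-4(w=10) 1-7(w=10)}
step 3: add edge 4-6 (w=14); MST = {1-4(w=10) 1-7(w=10) 4-6(w=14)}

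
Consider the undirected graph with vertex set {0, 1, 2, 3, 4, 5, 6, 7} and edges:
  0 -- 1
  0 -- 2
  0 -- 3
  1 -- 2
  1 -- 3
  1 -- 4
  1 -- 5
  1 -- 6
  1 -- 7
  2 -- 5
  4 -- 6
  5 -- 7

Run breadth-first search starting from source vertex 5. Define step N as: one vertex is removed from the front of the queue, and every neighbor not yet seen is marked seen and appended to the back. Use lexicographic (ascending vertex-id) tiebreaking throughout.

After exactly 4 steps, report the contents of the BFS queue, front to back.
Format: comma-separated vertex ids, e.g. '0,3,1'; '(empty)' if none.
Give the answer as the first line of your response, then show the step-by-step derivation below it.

0,3,4,6

step 1: dequeue 5; queue=[1,2,7]; order=5
step 2: dequeue 1; queue=[2,7,0,3,4,6]; order=5,1
step 3: dequeue 2; queue=[7,0,3,4,6]; order=5,1,2
step 4: dequeue 7; queue=[0,3,4,6]; order=5,1,2,7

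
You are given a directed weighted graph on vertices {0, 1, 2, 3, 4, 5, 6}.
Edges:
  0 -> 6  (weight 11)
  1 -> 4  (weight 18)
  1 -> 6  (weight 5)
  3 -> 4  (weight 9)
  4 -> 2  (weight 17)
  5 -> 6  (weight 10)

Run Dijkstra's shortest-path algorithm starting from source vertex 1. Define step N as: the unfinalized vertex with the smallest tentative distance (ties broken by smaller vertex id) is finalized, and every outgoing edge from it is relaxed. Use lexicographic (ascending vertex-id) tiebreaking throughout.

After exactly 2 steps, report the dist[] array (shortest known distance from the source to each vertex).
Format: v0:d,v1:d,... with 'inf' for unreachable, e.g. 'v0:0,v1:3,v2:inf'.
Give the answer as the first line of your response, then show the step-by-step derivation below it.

v0:inf,v1:0,v2:inf,v3:inf,v4:18,v5:inf,v6:5

step 1: dist = v0:inf,v1:0,v2:inf,v3:inf,v4:18,v5:inf,v6:5
step 2: dist = v0:inf,v1:0,v2:inf,v3:inf,v4:18,v5:inf,v6:5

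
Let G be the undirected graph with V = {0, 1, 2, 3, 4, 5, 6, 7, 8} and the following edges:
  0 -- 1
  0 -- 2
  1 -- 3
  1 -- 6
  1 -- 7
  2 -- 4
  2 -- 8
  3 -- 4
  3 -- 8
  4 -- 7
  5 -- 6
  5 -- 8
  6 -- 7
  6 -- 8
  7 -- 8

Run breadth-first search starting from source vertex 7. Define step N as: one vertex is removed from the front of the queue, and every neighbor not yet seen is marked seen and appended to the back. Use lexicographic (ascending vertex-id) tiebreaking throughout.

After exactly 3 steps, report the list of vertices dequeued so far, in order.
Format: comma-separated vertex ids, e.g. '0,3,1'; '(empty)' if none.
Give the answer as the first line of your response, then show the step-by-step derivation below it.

7,1,4

step 1: dequeue 7; queue=[1,4,6,8]; order=7
step 2: dequeue 1; queue=[4,6,8,0,3]; order=7,1
step 3: dequeue 4; queue=[6,8,0,3,2]; order=7,1,4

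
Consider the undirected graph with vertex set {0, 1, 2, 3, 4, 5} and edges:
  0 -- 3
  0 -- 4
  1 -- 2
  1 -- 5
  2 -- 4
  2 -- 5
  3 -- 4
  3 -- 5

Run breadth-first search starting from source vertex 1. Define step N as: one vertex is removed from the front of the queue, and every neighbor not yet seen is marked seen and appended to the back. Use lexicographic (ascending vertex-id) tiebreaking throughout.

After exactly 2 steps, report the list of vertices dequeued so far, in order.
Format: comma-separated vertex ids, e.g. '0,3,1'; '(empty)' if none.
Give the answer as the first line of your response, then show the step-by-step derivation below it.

1,2

step 1: dequeue 1; queue=[2,5]; order=1
step 2: dequeue 2; queue=[5,4]; order=1,2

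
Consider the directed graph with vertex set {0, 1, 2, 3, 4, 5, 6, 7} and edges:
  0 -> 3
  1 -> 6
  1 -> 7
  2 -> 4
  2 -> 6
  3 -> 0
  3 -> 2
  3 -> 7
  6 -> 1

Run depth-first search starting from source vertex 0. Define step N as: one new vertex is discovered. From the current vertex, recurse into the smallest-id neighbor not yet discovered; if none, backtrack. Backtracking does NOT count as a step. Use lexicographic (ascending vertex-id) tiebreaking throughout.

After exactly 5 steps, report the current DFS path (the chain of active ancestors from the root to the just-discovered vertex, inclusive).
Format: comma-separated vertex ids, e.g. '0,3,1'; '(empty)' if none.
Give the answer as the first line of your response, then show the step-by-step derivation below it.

0,3,2,6

step 1: discover 0; path=0; order=0
step 2: discover 3; path=0>3; order=0,3
step 3: discover 2; path=0>3>2; order=0,3,2
step 4: discover 4; path=0>3>2>4; order=0,3,2,4
step 5: discover 6; path=0>3>2>6; order=0,3,2,4,6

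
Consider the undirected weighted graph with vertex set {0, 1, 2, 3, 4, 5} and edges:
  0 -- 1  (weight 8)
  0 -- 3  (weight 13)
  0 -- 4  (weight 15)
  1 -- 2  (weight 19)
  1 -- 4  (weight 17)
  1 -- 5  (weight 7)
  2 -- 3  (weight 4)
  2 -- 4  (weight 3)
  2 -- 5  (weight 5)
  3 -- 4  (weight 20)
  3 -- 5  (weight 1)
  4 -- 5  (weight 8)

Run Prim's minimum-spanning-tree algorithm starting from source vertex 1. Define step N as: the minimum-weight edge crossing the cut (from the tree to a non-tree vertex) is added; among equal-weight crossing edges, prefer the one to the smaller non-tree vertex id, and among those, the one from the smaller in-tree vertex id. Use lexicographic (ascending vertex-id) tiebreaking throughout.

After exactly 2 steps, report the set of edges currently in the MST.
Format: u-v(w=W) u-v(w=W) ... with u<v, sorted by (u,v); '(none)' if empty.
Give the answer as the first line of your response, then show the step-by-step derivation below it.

1-5(w=7) 3-5(w=1)

step 1: add edge 1-5 (w=7); MST = {1-5(w=7)}
step 2: add edge 3-5 (w=1); MST = {1-5(w=7) 3-5(w=1)}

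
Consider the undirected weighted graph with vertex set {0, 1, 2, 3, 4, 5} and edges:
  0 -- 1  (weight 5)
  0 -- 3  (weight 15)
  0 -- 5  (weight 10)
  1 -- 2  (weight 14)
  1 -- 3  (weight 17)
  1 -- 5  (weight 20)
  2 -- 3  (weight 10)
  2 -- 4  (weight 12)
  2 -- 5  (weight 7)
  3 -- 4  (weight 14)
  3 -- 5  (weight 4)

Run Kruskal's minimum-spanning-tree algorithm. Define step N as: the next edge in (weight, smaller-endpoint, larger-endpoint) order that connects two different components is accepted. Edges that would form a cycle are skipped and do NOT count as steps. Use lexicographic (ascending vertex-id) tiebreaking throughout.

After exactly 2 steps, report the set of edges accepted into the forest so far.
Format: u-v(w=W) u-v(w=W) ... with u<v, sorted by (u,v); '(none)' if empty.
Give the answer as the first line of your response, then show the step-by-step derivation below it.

0-1(w=5) 3-5(w=4)

step 1: add edge 3-5 (w=4); MST = {3-5(w=4)}
step 2: add edge 0-1 (w=5); MST = {0-1(w=5) 3-5(w=4)}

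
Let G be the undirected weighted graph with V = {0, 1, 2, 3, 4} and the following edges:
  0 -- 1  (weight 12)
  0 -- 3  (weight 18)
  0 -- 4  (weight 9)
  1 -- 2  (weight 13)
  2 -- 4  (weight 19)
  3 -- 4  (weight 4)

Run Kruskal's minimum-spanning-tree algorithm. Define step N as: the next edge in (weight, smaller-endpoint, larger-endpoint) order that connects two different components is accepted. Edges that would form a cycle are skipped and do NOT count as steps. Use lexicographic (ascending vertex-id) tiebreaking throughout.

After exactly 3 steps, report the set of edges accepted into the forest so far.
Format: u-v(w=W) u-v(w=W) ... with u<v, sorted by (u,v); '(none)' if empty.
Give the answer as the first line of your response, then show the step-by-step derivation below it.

0-1(w=12) 0-4(w=9) 3-4(w=4)

step 1: add edge 3-4 (w=4); MST = {3-4(w=4)}
step 2: add edge 0-4 (w=9); MST = {0-4(w=9) 3-4(w=4)}
step 3: add edge 0-1 (w=12); MST = {0-1(w=12) 0-4(w=9) 3-4(w=4)}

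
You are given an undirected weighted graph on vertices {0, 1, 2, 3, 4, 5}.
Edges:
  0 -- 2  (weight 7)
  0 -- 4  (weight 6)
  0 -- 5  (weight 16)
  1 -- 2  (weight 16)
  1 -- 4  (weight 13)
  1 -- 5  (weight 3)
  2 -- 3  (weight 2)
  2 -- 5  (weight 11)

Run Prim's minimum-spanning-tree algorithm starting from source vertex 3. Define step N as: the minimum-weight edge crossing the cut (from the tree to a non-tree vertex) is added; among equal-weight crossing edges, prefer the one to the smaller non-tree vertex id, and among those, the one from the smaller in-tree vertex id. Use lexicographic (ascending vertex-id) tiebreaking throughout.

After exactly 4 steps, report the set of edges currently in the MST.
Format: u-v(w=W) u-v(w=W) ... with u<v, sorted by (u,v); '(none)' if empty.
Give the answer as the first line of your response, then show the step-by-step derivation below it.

0-2(w=7) 0-4(w=6) 2-3(w=2) 2-5(w=11)

step 1: add edge 2-3 (w=2); MST = {2-3(w=2)}
step 2: add edge 0-2 (w=7); MST = {0-2(w=7) 2-3(w=2)}
step 3: add edge 0-4 (w=6); MST = {0-2(w=7) 0-4(w=6) 2-3(w=2)}
step 4: add edge 2-5 (w=11); MST = {0-2(w=7) 0-4(w=6) 2-3(w=2) 2-5(w=11)}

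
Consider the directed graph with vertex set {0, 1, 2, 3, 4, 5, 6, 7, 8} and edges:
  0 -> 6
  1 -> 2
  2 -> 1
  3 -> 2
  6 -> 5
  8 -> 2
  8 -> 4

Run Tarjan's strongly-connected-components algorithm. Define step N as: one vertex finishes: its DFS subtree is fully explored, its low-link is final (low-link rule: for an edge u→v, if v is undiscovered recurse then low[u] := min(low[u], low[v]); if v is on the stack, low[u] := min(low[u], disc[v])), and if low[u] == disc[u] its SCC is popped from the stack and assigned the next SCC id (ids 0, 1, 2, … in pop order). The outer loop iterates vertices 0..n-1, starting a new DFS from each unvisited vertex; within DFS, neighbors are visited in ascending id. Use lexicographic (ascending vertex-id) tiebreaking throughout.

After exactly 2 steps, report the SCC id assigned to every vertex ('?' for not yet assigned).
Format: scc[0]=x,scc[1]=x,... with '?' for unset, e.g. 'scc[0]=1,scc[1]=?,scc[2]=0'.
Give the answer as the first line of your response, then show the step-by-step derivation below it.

scc[0]=?,scc[1]=?,scc[2]=?,scc[3]=?,scc[4]=?,scc[5]=0,scc[6]=1,scc[7]=?,scc[8]=?

step 1: low=(low[0]=0,low[1]=?,low[2]=?,low[3]=?,low[4]=?,low[5]=2,low[6]=1,low[7]=?,low[8]=?); scc=(scc[0]=?,scc[1]=?,scc[2]=?,scc[3]=?,scc[4]=?,scc[5]=0,scc[6]=?,scc[7]=?,scc[8]=?)
step 2: low=(low[0]=0,low[1]=?,low[2]=?,low[3]=?,low[4]=?,low[5]=2,low[6]=1,low[7]=?,low[8]=?); scc=(scc[0]=?,scc[1]=?,scc[2]=?,scc[3]=?,scc[4]=?,scc[5]=0,scc[6]=1,scc[7]=?,scc[8]=?)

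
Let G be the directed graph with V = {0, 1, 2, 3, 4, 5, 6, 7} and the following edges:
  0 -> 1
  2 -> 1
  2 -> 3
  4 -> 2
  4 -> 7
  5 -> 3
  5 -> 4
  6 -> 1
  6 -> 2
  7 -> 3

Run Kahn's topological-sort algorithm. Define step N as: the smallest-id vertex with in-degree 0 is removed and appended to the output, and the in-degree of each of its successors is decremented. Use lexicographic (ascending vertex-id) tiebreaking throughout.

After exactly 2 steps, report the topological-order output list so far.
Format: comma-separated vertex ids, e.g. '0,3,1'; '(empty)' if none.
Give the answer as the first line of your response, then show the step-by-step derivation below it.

0,5

step 1: output 0; order=[0]; indeg=(0,2,2,3,1,0,0,1)
step 2: output 5; order=[0,5]; indeg=(0,2,2,2,0,0,0,1)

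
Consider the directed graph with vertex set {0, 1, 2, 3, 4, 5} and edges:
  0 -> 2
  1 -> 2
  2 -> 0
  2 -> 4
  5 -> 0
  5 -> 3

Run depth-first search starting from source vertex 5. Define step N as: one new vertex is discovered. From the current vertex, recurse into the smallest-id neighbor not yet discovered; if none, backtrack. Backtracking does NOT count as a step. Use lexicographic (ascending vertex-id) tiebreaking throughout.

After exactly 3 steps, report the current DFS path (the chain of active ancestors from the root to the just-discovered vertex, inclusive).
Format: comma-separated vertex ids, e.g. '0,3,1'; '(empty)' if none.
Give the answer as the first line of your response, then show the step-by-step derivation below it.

5,0,2

step 1: discover 5; path=5; order=5
step 2: discover 0; path=5>0; order=5,0
step 3: discover 2; path=5>0>2; order=5,0,2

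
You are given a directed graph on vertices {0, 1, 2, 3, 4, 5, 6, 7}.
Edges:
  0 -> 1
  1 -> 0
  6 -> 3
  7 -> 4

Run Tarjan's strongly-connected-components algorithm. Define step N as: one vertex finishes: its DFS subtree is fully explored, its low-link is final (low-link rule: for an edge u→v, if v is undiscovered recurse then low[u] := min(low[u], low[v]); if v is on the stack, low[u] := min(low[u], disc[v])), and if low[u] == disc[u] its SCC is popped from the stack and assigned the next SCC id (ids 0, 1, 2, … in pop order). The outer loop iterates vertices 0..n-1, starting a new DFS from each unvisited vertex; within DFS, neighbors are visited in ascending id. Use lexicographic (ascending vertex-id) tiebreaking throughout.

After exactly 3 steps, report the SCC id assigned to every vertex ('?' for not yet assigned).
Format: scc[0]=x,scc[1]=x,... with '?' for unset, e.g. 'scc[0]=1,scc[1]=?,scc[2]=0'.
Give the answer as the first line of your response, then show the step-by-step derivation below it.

scc[0]=0,scc[1]=0,scc[2]=1,scc[3]=?,scc[4]=?,scc[5]=?,scc[6]=?,scc[7]=?

step 1: low=(low[0]=0,low[1]=0,low[2]=?,low[3]=?,low[4]=?,low[5]=?,low[6]=?,low[7]=?); scc=(scc[0]=?,scc[1]=?,scc[2]=?,scc[3]=?,scc[4]=?,scc[5]=?,scc[6]=?,scc[7]=?)
step 2: low=(low[0]=0,low[1]=0,low[2]=?,low[3]=?,low[4]=?,low[5]=?,low[6]=?,low[7]=?); scc=(scc[0]=0,scc[1]=0,scc[2]=?,scc[3]=?,scc[4]=?,scc[5]=?,scc[6]=?,scc[7]=?)
step 3: low=(low[0]=0,low[1]=0,low[2]=2,low[3]=?,low[4]=?,low[5]=?,low[6]=?,low[7]=?); scc=(scc[0]=0,scc[1]=0,scc[2]=1,scc[3]=?,scc[4]=?,scc[5]=?,scc[6]=?,scc[7]=?)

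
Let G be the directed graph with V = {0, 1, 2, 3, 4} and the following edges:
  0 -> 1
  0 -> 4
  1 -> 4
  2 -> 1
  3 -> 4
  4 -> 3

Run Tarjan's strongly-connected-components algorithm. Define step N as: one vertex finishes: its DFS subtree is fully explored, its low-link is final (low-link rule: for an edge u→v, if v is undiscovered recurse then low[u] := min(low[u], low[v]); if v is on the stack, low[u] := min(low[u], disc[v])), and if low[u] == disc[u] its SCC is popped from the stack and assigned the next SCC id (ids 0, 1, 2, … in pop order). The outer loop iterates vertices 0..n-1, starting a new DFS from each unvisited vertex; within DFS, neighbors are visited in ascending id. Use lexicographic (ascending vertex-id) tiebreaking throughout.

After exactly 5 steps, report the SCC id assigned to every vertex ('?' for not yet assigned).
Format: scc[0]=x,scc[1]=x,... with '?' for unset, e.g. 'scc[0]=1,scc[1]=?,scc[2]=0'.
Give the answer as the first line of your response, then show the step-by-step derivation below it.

scc[0]=2,scc[1]=1,scc[2]=3,scc[3]=0,scc[4]=0

step 1: low=(low[0]=0,low[1]=1,low[2]=?,low[3]=2,low[4]=2); scc=(scc[0]=?,scc[1]=?,scc[2]=?,scc[3]=?,scc[4]=?)
step 2: low=(low[0]=0,low[1]=1,low[2]=?,low[3]=2,low[4]=2); scc=(scc[0]=?,scc[1]=?,scc[2]=?,scc[3]=0,scc[4]=0)
step 3: low=(low[0]=0,low[1]=1,low[2]=?,low[3]=2,low[4]=2); scc=(scc[0]=?,scc[1]=1,scc[2]=?,scc[3]=0,scc[4]=0)
step 4: low=(low[0]=0,low[1]=1,low[2]=?,low[3]=2,low[4]=2); scc=(scc[0]=2,scc[1]=1,scc[2]=?,scc[3]=0,scc[4]=0)
step 5: low=(low[0]=0,low[1]=1,low[2]=4,low[3]=2,low[4]=2); scc=(scc[0]=2,scc[1]=1,scc[2]=3,scc[3]=0,scc[4]=0)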